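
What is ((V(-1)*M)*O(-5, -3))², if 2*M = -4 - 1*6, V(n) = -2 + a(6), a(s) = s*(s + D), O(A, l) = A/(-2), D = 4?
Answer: 525625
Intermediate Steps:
O(A, l) = -A/2 (O(A, l) = A*(-½) = -A/2)
a(s) = s*(4 + s) (a(s) = s*(s + 4) = s*(4 + s))
V(n) = 58 (V(n) = -2 + 6*(4 + 6) = -2 + 6*10 = -2 + 60 = 58)
M = -5 (M = (-4 - 1*6)/2 = (-4 - 6)/2 = (½)*(-10) = -5)
((V(-1)*M)*O(-5, -3))² = ((58*(-5))*(-½*(-5)))² = (-290*5/2)² = (-725)² = 525625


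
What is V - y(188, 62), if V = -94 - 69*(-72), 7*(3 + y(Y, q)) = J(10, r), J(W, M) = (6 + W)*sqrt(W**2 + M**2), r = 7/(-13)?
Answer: 4877 - 16*sqrt(16949)/91 ≈ 4854.1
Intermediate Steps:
r = -7/13 (r = 7*(-1/13) = -7/13 ≈ -0.53846)
J(W, M) = sqrt(M**2 + W**2)*(6 + W) (J(W, M) = (6 + W)*sqrt(M**2 + W**2) = sqrt(M**2 + W**2)*(6 + W))
y(Y, q) = -3 + 16*sqrt(16949)/91 (y(Y, q) = -3 + (sqrt((-7/13)**2 + 10**2)*(6 + 10))/7 = -3 + (sqrt(49/169 + 100)*16)/7 = -3 + (sqrt(16949/169)*16)/7 = -3 + ((sqrt(16949)/13)*16)/7 = -3 + (16*sqrt(16949)/13)/7 = -3 + 16*sqrt(16949)/91)
V = 4874 (V = -94 + 4968 = 4874)
V - y(188, 62) = 4874 - (-3 + 16*sqrt(16949)/91) = 4874 + (3 - 16*sqrt(16949)/91) = 4877 - 16*sqrt(16949)/91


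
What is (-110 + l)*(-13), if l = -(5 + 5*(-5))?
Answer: 1170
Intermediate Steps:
l = 20 (l = -(5 - 25) = -1*(-20) = 20)
(-110 + l)*(-13) = (-110 + 20)*(-13) = -90*(-13) = 1170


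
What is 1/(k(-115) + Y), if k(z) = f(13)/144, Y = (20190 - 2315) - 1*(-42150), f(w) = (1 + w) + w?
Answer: 16/960403 ≈ 1.6660e-5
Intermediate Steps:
f(w) = 1 + 2*w
Y = 60025 (Y = 17875 + 42150 = 60025)
k(z) = 3/16 (k(z) = (1 + 2*13)/144 = (1 + 26)*(1/144) = 27*(1/144) = 3/16)
1/(k(-115) + Y) = 1/(3/16 + 60025) = 1/(960403/16) = 16/960403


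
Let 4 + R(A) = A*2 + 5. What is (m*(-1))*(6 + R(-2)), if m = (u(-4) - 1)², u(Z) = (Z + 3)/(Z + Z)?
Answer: -147/64 ≈ -2.2969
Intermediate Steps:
u(Z) = (3 + Z)/(2*Z) (u(Z) = (3 + Z)/((2*Z)) = (3 + Z)*(1/(2*Z)) = (3 + Z)/(2*Z))
m = 49/64 (m = ((½)*(3 - 4)/(-4) - 1)² = ((½)*(-¼)*(-1) - 1)² = (⅛ - 1)² = (-7/8)² = 49/64 ≈ 0.76563)
R(A) = 1 + 2*A (R(A) = -4 + (A*2 + 5) = -4 + (2*A + 5) = -4 + (5 + 2*A) = 1 + 2*A)
(m*(-1))*(6 + R(-2)) = ((49/64)*(-1))*(6 + (1 + 2*(-2))) = -49*(6 + (1 - 4))/64 = -49*(6 - 3)/64 = -49/64*3 = -147/64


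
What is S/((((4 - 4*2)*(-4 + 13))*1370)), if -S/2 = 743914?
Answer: 371957/12330 ≈ 30.167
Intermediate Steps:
S = -1487828 (S = -2*743914 = -1487828)
S/((((4 - 4*2)*(-4 + 13))*1370)) = -1487828*1/(1370*(-4 + 13)*(4 - 4*2)) = -1487828*1/(12330*(4 - 8)) = -1487828/(-4*9*1370) = -1487828/((-36*1370)) = -1487828/(-49320) = -1487828*(-1/49320) = 371957/12330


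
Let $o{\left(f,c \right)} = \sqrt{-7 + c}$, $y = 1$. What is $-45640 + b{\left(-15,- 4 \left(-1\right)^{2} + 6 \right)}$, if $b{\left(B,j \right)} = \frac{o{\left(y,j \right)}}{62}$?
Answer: $-45640 + \frac{i \sqrt{5}}{62} \approx -45640.0 + 0.036066 i$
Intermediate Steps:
$b{\left(B,j \right)} = \frac{\sqrt{-7 + j}}{62}$
$-45640 + b{\left(-15,- 4 \left(-1\right)^{2} + 6 \right)} = -45640 + \frac{\sqrt{-7 + \left(- 4 \left(-1\right)^{2} + 6\right)}}{62} = -45640 + \frac{\sqrt{-7 + \left(\left(-4\right) 1 + 6\right)}}{62} = -45640 + \frac{\sqrt{-7 + \left(-4 + 6\right)}}{62} = -45640 + \frac{\sqrt{-7 + 2}}{62} = -45640 + \frac{\sqrt{-5}}{62} = -45640 + \frac{i \sqrt{5}}{62}$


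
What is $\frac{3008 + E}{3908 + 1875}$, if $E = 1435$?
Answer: $\frac{4443}{5783} \approx 0.76829$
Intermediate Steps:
$\frac{3008 + E}{3908 + 1875} = \frac{3008 + 1435}{3908 + 1875} = \frac{4443}{5783}$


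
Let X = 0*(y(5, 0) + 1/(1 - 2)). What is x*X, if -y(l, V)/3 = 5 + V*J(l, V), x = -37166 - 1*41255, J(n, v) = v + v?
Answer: 0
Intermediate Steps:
J(n, v) = 2*v
x = -78421 (x = -37166 - 41255 = -78421)
y(l, V) = -15 - 6*V² (y(l, V) = -3*(5 + V*(2*V)) = -3*(5 + 2*V²) = -15 - 6*V²)
X = 0 (X = 0*((-15 - 6*0²) + 1/(1 - 2)) = 0*((-15 - 6*0) + 1/(-1)) = 0*((-15 + 0) - 1) = 0*(-15 - 1) = 0*(-16) = 0)
x*X = -78421*0 = 0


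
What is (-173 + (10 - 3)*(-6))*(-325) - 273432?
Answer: -203557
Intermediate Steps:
(-173 + (10 - 3)*(-6))*(-325) - 273432 = (-173 + 7*(-6))*(-325) - 273432 = (-173 - 42)*(-325) - 273432 = -215*(-325) - 273432 = 69875 - 273432 = -203557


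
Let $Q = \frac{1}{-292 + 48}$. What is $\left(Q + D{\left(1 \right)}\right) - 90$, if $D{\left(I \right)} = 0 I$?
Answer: $- \frac{21961}{244} \approx -90.004$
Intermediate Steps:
$Q = - \frac{1}{244}$ ($Q = \frac{1}{-244} = - \frac{1}{244} \approx -0.0040984$)
$D{\left(I \right)} = 0$
$\left(Q + D{\left(1 \right)}\right) - 90 = \left(- \frac{1}{244} + 0\right) - 90 = - \frac{1}{244} - 90 = - \frac{21961}{244}$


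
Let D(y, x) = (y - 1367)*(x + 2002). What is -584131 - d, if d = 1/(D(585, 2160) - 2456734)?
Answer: -3336216307757/5711418 ≈ -5.8413e+5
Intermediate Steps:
D(y, x) = (-1367 + y)*(2002 + x)
d = -1/5711418 (d = 1/((-2736734 - 1367*2160 + 2002*585 + 2160*585) - 2456734) = 1/((-2736734 - 2952720 + 1171170 + 1263600) - 2456734) = 1/(-3254684 - 2456734) = 1/(-5711418) = -1/5711418 ≈ -1.7509e-7)
-584131 - d = -584131 - 1*(-1/5711418) = -584131 + 1/5711418 = -3336216307757/5711418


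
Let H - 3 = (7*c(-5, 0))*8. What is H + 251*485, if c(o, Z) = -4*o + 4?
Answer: 123082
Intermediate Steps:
c(o, Z) = 4 - 4*o
H = 1347 (H = 3 + (7*(4 - 4*(-5)))*8 = 3 + (7*(4 + 20))*8 = 3 + (7*24)*8 = 3 + 168*8 = 3 + 1344 = 1347)
H + 251*485 = 1347 + 251*485 = 1347 + 121735 = 123082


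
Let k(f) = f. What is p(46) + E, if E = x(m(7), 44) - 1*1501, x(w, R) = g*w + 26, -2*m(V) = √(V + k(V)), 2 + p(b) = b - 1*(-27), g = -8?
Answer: -1404 + 4*√14 ≈ -1389.0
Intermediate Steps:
p(b) = 25 + b (p(b) = -2 + (b - 1*(-27)) = -2 + (b + 27) = -2 + (27 + b) = 25 + b)
m(V) = -√2*√V/2 (m(V) = -√(V + V)/2 = -√2*√V/2)
x(w, R) = 26 - 8*w (x(w, R) = -8*w + 26 = 26 - 8*w)
E = -1475 + 4*√14 (E = (26 - (-4)*√2*√7) - 1*1501 = (26 - (-4)*√14) - 1501 = (26 + 4*√14) - 1501 = -1475 + 4*√14 ≈ -1460.0)
p(46) + E = (25 + 46) + (-1475 + 4*√14) = 71 + (-1475 + 4*√14) = -1404 + 4*√14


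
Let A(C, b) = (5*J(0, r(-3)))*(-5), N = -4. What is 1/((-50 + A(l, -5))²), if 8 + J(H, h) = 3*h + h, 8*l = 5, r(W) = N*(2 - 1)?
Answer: 1/302500 ≈ 3.3058e-6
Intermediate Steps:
r(W) = -4 (r(W) = -4*(2 - 1) = -4*1 = -4)
l = 5/8 (l = (⅛)*5 = 5/8 ≈ 0.62500)
J(H, h) = -8 + 4*h (J(H, h) = -8 + (3*h + h) = -8 + 4*h)
A(C, b) = 600 (A(C, b) = (5*(-8 + 4*(-4)))*(-5) = (5*(-8 - 16))*(-5) = (5*(-24))*(-5) = -120*(-5) = 600)
1/((-50 + A(l, -5))²) = 1/((-50 + 600)²) = 1/(550²) = 1/302500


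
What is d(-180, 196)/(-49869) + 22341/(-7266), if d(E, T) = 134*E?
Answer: -34772867/13420302 ≈ -2.5911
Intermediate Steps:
d(-180, 196)/(-49869) + 22341/(-7266) = (134*(-180))/(-49869) + 22341/(-7266) = -24120*(-1/49869) + 22341*(-1/7266) = 2680/5541 - 7447/2422 = -34772867/13420302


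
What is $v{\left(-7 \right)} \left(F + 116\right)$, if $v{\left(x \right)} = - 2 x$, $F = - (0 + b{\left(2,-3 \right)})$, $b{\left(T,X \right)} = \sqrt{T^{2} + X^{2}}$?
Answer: $1624 - 14 \sqrt{13} \approx 1573.5$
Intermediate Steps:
$F = - \sqrt{13}$ ($F = - (0 + \sqrt{2^{2} + \left(-3\right)^{2}}) = - (0 + \sqrt{4 + 9}) = - (0 + \sqrt{13}) = - \sqrt{13} \approx -3.6056$)
$v{\left(-7 \right)} \left(F + 116\right) = \left(-2\right) \left(-7\right) \left(- \sqrt{13} + 116\right) = 14 \left(116 - \sqrt{13}\right) = 1624 - 14 \sqrt{13}$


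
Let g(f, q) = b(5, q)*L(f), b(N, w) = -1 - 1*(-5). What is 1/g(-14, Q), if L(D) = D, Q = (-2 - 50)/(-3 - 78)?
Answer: -1/56 ≈ -0.017857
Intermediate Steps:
b(N, w) = 4 (b(N, w) = -1 + 5 = 4)
Q = 52/81 (Q = -52/(-81) = -52*(-1/81) = 52/81 ≈ 0.64198)
g(f, q) = 4*f
1/g(-14, Q) = 1/(4*(-14)) = 1/(-56) = -1/56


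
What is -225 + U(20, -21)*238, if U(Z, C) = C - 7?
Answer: -6889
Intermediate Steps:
U(Z, C) = -7 + C
-225 + U(20, -21)*238 = -225 + (-7 - 21)*238 = -225 - 28*238 = -225 - 6664 = -6889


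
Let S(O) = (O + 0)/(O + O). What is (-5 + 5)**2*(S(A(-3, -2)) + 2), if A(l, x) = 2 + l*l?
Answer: 0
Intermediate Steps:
A(l, x) = 2 + l**2
S(O) = 1/2 (S(O) = O/((2*O)) = O*(1/(2*O)) = 1/2)
(-5 + 5)**2*(S(A(-3, -2)) + 2) = (-5 + 5)**2*(1/2 + 2) = 0**2*(5/2) = 0*(5/2) = 0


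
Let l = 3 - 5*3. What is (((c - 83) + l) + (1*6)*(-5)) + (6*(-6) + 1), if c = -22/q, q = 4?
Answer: -331/2 ≈ -165.50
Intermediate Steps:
l = -12 (l = 3 - 15 = -12)
c = -11/2 (c = -22/4 = -22*¼ = -11/2 ≈ -5.5000)
(((c - 83) + l) + (1*6)*(-5)) + (6*(-6) + 1) = (((-11/2 - 83) - 12) + (1*6)*(-5)) + (6*(-6) + 1) = ((-177/2 - 12) + 6*(-5)) + (-36 + 1) = (-201/2 - 30) - 35 = -261/2 - 35 = -331/2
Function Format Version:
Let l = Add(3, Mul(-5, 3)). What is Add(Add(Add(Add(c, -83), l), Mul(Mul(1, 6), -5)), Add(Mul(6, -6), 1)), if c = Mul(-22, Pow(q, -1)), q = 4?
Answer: Rational(-331, 2) ≈ -165.50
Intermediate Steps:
l = -12 (l = Add(3, -15) = -12)
c = Rational(-11, 2) (c = Mul(-22, Pow(4, -1)) = Mul(-22, Rational(1, 4)) = Rational(-11, 2) ≈ -5.5000)
Add(Add(Add(Add(c, -83), l), Mul(Mul(1, 6), -5)), Add(Mul(6, -6), 1)) = Add(Add(Add(Add(Rational(-11, 2), -83), -12), Mul(Mul(1, 6), -5)), Add(Mul(6, -6), 1)) = Add(Add(Add(Rational(-177, 2), -12), Mul(6, -5)), Add(-36, 1)) = Add(Add(Rational(-201, 2), -30), -35) = Add(Rational(-261, 2), -35) = Rational(-331, 2)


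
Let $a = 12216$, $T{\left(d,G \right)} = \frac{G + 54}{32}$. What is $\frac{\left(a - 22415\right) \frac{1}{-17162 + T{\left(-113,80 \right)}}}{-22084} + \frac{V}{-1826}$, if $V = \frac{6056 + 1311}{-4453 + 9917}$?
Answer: $- \frac{11572844613819}{15122065374191600} \approx -0.0007653$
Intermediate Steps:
$T{\left(d,G \right)} = \frac{27}{16} + \frac{G}{32}$ ($T{\left(d,G \right)} = \left(54 + G\right) \frac{1}{32} = \frac{27}{16} + \frac{G}{32}$)
$V = \frac{7367}{5464} \approx 1.3483$
$\frac{\left(a - 22415\right) \frac{1}{-17162 + T{\left(-113,80 \right)}}}{-22084} + \frac{V}{-1826} = \frac{\left(12216 - 22415\right) \frac{1}{-17162 + \left(\frac{27}{16} + \frac{1}{32} \cdot 80\right)}}{-22084} + \frac{7367}{5464 \left(-1826\right)} = - \frac{10199}{-17162 + \left(\frac{27}{16} + \frac{5}{2}\right)} \left(- \frac{1}{22084}\right) + \frac{7367}{5464} \left(- \frac{1}{1826}\right) = - \frac{10199}{-17162 + \frac{67}{16}} \left(- \frac{1}{22084}\right) - \frac{7367}{9977264} = - \frac{10199}{- \frac{274525}{16}} \left(- \frac{1}{22084}\right) - \frac{7367}{9977264} = \left(-10199\right) \left(- \frac{16}{274525}\right) \left(- \frac{1}{22084}\right) - \frac{7367}{9977264} = \frac{163184}{274525} \left(- \frac{1}{22084}\right) - \frac{7367}{9977264} = - \frac{40796}{1515652525} - \frac{7367}{9977264} = - \frac{11572844613819}{15122065374191600}$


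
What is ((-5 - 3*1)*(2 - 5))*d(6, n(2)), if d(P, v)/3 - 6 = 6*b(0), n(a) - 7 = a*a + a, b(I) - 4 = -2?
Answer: 1296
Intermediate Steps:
b(I) = 2 (b(I) = 4 - 2 = 2)
n(a) = 7 + a + a**2 (n(a) = 7 + (a*a + a) = 7 + (a**2 + a) = 7 + (a + a**2) = 7 + a + a**2)
d(P, v) = 54 (d(P, v) = 18 + 3*(6*2) = 18 + 3*12 = 18 + 36 = 54)
((-5 - 3*1)*(2 - 5))*d(6, n(2)) = ((-5 - 3*1)*(2 - 5))*54 = ((-5 - 3)*(-3))*54 = -8*(-3)*54 = 24*54 = 1296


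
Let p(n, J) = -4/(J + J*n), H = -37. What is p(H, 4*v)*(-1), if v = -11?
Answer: 1/396 ≈ 0.0025253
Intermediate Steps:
p(n, J) = -4/(J + J*n)
p(H, 4*v)*(-1) = -4/((4*(-11))*(1 - 37))*(-1) = -4/(-44*(-36))*(-1) = -4*(-1/44)*(-1/36)*(-1) = -1/396*(-1) = 1/396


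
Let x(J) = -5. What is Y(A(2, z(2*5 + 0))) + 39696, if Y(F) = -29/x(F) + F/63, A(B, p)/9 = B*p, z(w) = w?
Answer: 1389663/35 ≈ 39705.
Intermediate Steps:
A(B, p) = 9*B*p (A(B, p) = 9*(B*p) = 9*B*p)
Y(F) = 29/5 + F/63 (Y(F) = -29/(-5) + F/63 = -29*(-1/5) + F*(1/63) = 29/5 + F/63)
Y(A(2, z(2*5 + 0))) + 39696 = (29/5 + (9*2*(2*5 + 0))/63) + 39696 = (29/5 + (9*2*(10 + 0))/63) + 39696 = (29/5 + (9*2*10)/63) + 39696 = (29/5 + (1/63)*180) + 39696 = (29/5 + 20/7) + 39696 = 303/35 + 39696 = 1389663/35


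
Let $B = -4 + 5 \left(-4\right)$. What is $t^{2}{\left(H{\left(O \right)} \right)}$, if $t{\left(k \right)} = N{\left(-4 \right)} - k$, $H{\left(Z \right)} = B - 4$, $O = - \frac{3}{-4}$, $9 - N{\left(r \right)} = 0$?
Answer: $1369$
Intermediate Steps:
$B = -24$ ($B = -4 - 20 = -24$)
$N{\left(r \right)} = 9$ ($N{\left(r \right)} = 9 - 0 = 9 + 0 = 9$)
$O = \frac{3}{4}$ ($O = \left(-3\right) \left(- \frac{1}{4}\right) = \frac{3}{4} \approx 0.75$)
$H{\left(Z \right)} = -28$ ($H{\left(Z \right)} = -24 - 4 = -28$)
$t{\left(k \right)} = 9 - k$
$t^{2}{\left(H{\left(O \right)} \right)} = \left(9 - -28\right)^{2} = \left(9 + 28\right)^{2} = 37^{2} = 1369$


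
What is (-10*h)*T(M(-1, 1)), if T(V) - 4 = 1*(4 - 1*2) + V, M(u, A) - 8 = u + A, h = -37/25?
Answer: 1036/5 ≈ 207.20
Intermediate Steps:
h = -37/25 (h = -37*1/25 = -37/25 ≈ -1.4800)
M(u, A) = 8 + A + u (M(u, A) = 8 + (u + A) = 8 + (A + u) = 8 + A + u)
T(V) = 6 + V (T(V) = 4 + (1*(4 - 1*2) + V) = 4 + (1*(4 - 2) + V) = 4 + (1*2 + V) = 4 + (2 + V) = 6 + V)
(-10*h)*T(M(-1, 1)) = (-10*(-37/25))*(6 + (8 + 1 - 1)) = 74*(6 + 8)/5 = (74/5)*14 = 1036/5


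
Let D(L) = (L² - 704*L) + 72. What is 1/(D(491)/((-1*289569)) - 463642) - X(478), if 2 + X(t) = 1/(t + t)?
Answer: 85521136290331/42782990324124 ≈ 1.9990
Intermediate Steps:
D(L) = 72 + L² - 704*L
X(t) = -2 + 1/(2*t) (X(t) = -2 + 1/(t + t) = -2 + 1/(2*t))
1/(D(491)/((-1*289569)) - 463642) - X(478) = 1/((72 + 491² - 704*491)/((-1*289569)) - 463642) - (-2 + (½)/478) = 1/((72 + 241081 - 345664)/(-289569) - 463642) - (-2 + (½)*(1/478)) = 1/(-104511*(-1/289569) - 463642) - (-2 + 1/956) = 1/(34837/96523 - 463642) - 1*(-1911/956) = 1/(-44752081929/96523) + 1911/956 = -96523/44752081929 + 1911/956 = 85521136290331/42782990324124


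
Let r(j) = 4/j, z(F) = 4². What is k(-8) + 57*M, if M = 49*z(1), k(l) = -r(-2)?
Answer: 44690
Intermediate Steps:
z(F) = 16
k(l) = 2 (k(l) = -4/(-2) = -4*(-1)/2 = -1*(-2) = 2)
M = 784 (M = 49*16 = 784)
k(-8) + 57*M = 2 + 57*784 = 2 + 44688 = 44690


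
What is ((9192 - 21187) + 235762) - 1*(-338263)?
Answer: 562030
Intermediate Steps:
((9192 - 21187) + 235762) - 1*(-338263) = (-11995 + 235762) + 338263 = 223767 + 338263 = 562030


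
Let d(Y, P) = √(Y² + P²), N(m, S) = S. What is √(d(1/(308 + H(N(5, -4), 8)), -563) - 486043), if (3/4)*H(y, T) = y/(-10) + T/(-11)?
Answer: √(-34770429427852 + 4229*√90701014072289)/8458 ≈ 696.76*I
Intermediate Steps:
H(y, T) = -4*T/33 - 2*y/15 (H(y, T) = 4*(y/(-10) + T/(-11))/3 = 4*(y*(-⅒) + T*(-1/11))/3 = 4*(-y/10 - T/11)/3 = -4*T/33 - 2*y/15)
d(Y, P) = √(P² + Y²)
√(d(1/(308 + H(N(5, -4), 8)), -563) - 486043) = √(√((-563)² + (1/(308 + (-4/33*8 - 2/15*(-4))))²) - 486043) = √(√(316969 + (1/(308 + (-32/33 + 8/15)))²) - 486043) = √(√(316969 + (1/(308 - 24/55))²) - 486043) = √(√(316969 + (1/(16916/55))²) - 486043) = √(√(316969 + (55/16916)²) - 486043) = √(√(316969 + 3025/286151056) - 486043) = √(√(90701014072289/286151056) - 486043) = √(√90701014072289/16916 - 486043) = √(-486043 + √90701014072289/16916)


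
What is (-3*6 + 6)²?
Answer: 144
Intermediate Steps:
(-3*6 + 6)² = (-18 + 6)² = (-12)² = 144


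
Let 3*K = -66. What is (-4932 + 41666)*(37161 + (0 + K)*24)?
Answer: 1345676622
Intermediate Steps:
K = -22 (K = (⅓)*(-66) = -22)
(-4932 + 41666)*(37161 + (0 + K)*24) = (-4932 + 41666)*(37161 + (0 - 22)*24) = 36734*(37161 - 22*24) = 36734*(37161 - 528) = 36734*36633 = 1345676622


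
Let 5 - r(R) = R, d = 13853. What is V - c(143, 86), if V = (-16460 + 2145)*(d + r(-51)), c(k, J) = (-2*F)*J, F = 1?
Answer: -199107163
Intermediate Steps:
r(R) = 5 - R
c(k, J) = -2*J (c(k, J) = (-2*1)*J = -2*J)
V = -199107335 (V = (-16460 + 2145)*(13853 + (5 - 1*(-51))) = -14315*(13853 + (5 + 51)) = -14315*(13853 + 56) = -14315*13909 = -199107335)
V - c(143, 86) = -199107335 - (-2)*86 = -199107335 - 1*(-172) = -199107335 + 172 = -199107163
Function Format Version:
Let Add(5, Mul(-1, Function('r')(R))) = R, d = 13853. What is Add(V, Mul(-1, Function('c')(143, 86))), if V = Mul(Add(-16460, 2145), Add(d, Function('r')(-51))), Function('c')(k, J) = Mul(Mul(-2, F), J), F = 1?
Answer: -199107163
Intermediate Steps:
Function('r')(R) = Add(5, Mul(-1, R))
Function('c')(k, J) = Mul(-2, J) (Function('c')(k, J) = Mul(Mul(-2, 1), J) = Mul(-2, J))
V = -199107335 (V = Mul(Add(-16460, 2145), Add(13853, Add(5, Mul(-1, -51)))) = Mul(-14315, Add(13853, Add(5, 51))) = Mul(-14315, Add(13853, 56)) = Mul(-14315, 13909) = -199107335)
Add(V, Mul(-1, Function('c')(143, 86))) = Add(-199107335, Mul(-1, Mul(-2, 86))) = Add(-199107335, Mul(-1, -172)) = Add(-199107335, 172) = -199107163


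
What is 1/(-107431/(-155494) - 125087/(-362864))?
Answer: 28211587408/29216560181 ≈ 0.96560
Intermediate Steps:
1/(-107431/(-155494) - 125087/(-362864)) = 1/(-107431*(-1/155494) - 125087*(-1/362864)) = 1/(107431/155494 + 125087/362864) = 1/(29216560181/28211587408) = 28211587408/29216560181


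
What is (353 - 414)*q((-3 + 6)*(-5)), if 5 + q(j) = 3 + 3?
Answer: -61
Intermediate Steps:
q(j) = 1 (q(j) = -5 + (3 + 3) = -5 + 6 = 1)
(353 - 414)*q((-3 + 6)*(-5)) = (353 - 414)*1 = -61*1 = -61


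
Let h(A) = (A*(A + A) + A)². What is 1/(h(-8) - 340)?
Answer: 1/14060 ≈ 7.1124e-5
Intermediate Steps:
h(A) = (A + 2*A²)² (h(A) = (A*(2*A) + A)² = (2*A² + A)² = (A + 2*A²)²)
1/(h(-8) - 340) = 1/((-8)²*(1 + 2*(-8))² - 340) = 1/(64*(1 - 16)² - 340) = 1/(64*(-15)² - 340) = 1/(64*225 - 340) = 1/(14400 - 340) = 1/14060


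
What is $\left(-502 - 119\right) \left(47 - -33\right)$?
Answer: $-49680$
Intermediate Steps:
$\left(-502 - 119\right) \left(47 - -33\right) = - 621 \left(47 + 33\right) = \left(-621\right) 80 = -49680$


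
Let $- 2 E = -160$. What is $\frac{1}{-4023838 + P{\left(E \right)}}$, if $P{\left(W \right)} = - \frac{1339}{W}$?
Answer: $- \frac{80}{321908379} \approx -2.4852 \cdot 10^{-7}$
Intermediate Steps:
$E = 80$ ($E = \left(- \frac{1}{2}\right) \left(-160\right) = 80$)
$\frac{1}{-4023838 + P{\left(E \right)}} = \frac{1}{-4023838 - \frac{1339}{80}} = \frac{1}{- \frac{321908379}{80}} = - \frac{80}{321908379}$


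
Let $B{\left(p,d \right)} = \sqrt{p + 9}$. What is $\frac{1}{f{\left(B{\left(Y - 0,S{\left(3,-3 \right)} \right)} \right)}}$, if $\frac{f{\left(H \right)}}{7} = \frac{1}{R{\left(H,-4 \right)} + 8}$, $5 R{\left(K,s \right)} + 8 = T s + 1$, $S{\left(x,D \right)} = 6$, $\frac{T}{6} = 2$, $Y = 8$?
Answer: $- \frac{3}{7} \approx -0.42857$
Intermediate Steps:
$T = 12$ ($T = 6 \cdot 2 = 12$)
$B{\left(p,d \right)} = \sqrt{9 + p}$
$R{\left(K,s \right)} = - \frac{7}{5} + \frac{12 s}{5}$ ($R{\left(K,s \right)} = - \frac{8}{5} + \frac{12 s + 1}{5} = - \frac{8}{5} + \frac{1 + 12 s}{5} = - \frac{8}{5} + \left(\frac{1}{5} + \frac{12 s}{5}\right) = - \frac{7}{5} + \frac{12 s}{5}$)
$f{\left(H \right)} = - \frac{7}{3}$ ($f{\left(H \right)} = \frac{7}{\left(- \frac{7}{5} + \frac{12}{5} \left(-4\right)\right) + 8} = \frac{7}{\left(- \frac{7}{5} - \frac{48}{5}\right) + 8} = \frac{7}{-11 + 8} = \frac{7}{-3} = 7 \left(- \frac{1}{3}\right) = - \frac{7}{3}$)
$\frac{1}{f{\left(B{\left(Y - 0,S{\left(3,-3 \right)} \right)} \right)}} = \frac{1}{- \frac{7}{3}} = - \frac{3}{7}$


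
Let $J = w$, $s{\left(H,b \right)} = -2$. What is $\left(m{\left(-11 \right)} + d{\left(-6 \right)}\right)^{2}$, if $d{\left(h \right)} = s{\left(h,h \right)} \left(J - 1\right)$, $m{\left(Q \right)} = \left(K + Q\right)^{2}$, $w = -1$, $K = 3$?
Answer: $4624$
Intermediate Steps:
$J = -1$
$m{\left(Q \right)} = \left(3 + Q\right)^{2}$
$d{\left(h \right)} = 4$ ($d{\left(h \right)} = - 2 \left(-1 - 1\right) = \left(-2\right) \left(-2\right) = 4$)
$\left(m{\left(-11 \right)} + d{\left(-6 \right)}\right)^{2} = \left(\left(3 - 11\right)^{2} + 4\right)^{2} = \left(\left(-8\right)^{2} + 4\right)^{2} = \left(64 + 4\right)^{2} = 68^{2} = 4624$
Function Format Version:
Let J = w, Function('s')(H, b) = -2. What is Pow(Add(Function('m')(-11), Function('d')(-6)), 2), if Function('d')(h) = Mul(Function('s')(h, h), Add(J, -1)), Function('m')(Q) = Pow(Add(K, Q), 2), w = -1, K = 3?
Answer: 4624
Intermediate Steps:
J = -1
Function('m')(Q) = Pow(Add(3, Q), 2)
Function('d')(h) = 4 (Function('d')(h) = Mul(-2, Add(-1, -1)) = Mul(-2, -2) = 4)
Pow(Add(Function('m')(-11), Function('d')(-6)), 2) = Pow(Add(Pow(Add(3, -11), 2), 4), 2) = Pow(Add(Pow(-8, 2), 4), 2) = Pow(Add(64, 4), 2) = Pow(68, 2) = 4624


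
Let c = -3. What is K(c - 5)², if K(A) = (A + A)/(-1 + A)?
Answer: 256/81 ≈ 3.1605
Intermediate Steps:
K(A) = 2*A/(-1 + A) (K(A) = (2*A)/(-1 + A) = 2*A/(-1 + A))
K(c - 5)² = (2*(-3 - 5)/(-1 + (-3 - 5)))² = (2*(-8)/(-1 - 8))² = (2*(-8)/(-9))² = (2*(-8)*(-⅑))² = (16/9)² = 256/81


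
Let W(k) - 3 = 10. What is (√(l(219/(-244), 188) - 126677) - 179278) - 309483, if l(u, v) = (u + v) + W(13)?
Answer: -488761 + I*√1882482143/122 ≈ -4.8876e+5 + 355.64*I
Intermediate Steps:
W(k) = 13 (W(k) = 3 + 10 = 13)
l(u, v) = 13 + u + v (l(u, v) = (u + v) + 13 = 13 + u + v)
(√(l(219/(-244), 188) - 126677) - 179278) - 309483 = (√((13 + 219/(-244) + 188) - 126677) - 179278) - 309483 = (√((13 + 219*(-1/244) + 188) - 126677) - 179278) - 309483 = (√((13 - 219/244 + 188) - 126677) - 179278) - 309483 = (√(48825/244 - 126677) - 179278) - 309483 = (√(-30860363/244) - 179278) - 309483 = (I*√1882482143/122 - 179278) - 309483 = (-179278 + I*√1882482143/122) - 309483 = -488761 + I*√1882482143/122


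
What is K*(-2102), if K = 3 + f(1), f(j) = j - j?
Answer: -6306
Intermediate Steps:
f(j) = 0
K = 3 (K = 3 + 0 = 3)
K*(-2102) = 3*(-2102) = -6306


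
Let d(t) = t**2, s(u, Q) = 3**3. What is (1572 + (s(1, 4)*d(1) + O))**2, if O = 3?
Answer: 2566404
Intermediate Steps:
s(u, Q) = 27
(1572 + (s(1, 4)*d(1) + O))**2 = (1572 + (27*1**2 + 3))**2 = (1572 + (27*1 + 3))**2 = (1572 + (27 + 3))**2 = (1572 + 30)**2 = 1602**2 = 2566404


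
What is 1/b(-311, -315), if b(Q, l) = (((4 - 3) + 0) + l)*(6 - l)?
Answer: -1/100794 ≈ -9.9212e-6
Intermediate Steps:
b(Q, l) = (1 + l)*(6 - l) (b(Q, l) = ((1 + 0) + l)*(6 - l) = (1 + l)*(6 - l))
1/b(-311, -315) = 1/(6 - 1*(-315)**2 + 5*(-315)) = 1/(6 - 1*99225 - 1575) = 1/(6 - 99225 - 1575) = 1/(-100794) = -1/100794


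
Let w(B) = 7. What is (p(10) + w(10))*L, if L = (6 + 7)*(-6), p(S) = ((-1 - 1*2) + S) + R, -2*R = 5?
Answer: -897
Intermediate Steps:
R = -5/2 (R = -½*5 = -5/2 ≈ -2.5000)
p(S) = -11/2 + S (p(S) = ((-1 - 1*2) + S) - 5/2 = ((-1 - 2) + S) - 5/2 = (-3 + S) - 5/2 = -11/2 + S)
L = -78 (L = 13*(-6) = -78)
(p(10) + w(10))*L = ((-11/2 + 10) + 7)*(-78) = (9/2 + 7)*(-78) = (23/2)*(-78) = -897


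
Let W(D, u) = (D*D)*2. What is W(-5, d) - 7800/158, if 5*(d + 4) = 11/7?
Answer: 50/79 ≈ 0.63291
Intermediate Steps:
d = -129/35 (d = -4 + (11/7)/5 = -4 + (11*(⅐))/5 = -4 + (⅕)*(11/7) = -4 + 11/35 = -129/35 ≈ -3.6857)
W(D, u) = 2*D² (W(D, u) = D²*2 = 2*D²)
W(-5, d) - 7800/158 = 2*(-5)² - 7800/158 = 2*25 - 7800/158 = 50 - 75*52/79 = 50 - 3900/79 = 50/79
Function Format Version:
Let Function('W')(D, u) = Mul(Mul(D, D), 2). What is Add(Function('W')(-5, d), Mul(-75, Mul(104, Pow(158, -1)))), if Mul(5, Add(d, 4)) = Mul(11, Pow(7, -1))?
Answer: Rational(50, 79) ≈ 0.63291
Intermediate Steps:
d = Rational(-129, 35) (d = Add(-4, Mul(Rational(1, 5), Mul(11, Pow(7, -1)))) = Add(-4, Mul(Rational(1, 5), Mul(11, Rational(1, 7)))) = Add(-4, Mul(Rational(1, 5), Rational(11, 7))) = Add(-4, Rational(11, 35)) = Rational(-129, 35) ≈ -3.6857)
Function('W')(D, u) = Mul(2, Pow(D, 2)) (Function('W')(D, u) = Mul(Pow(D, 2), 2) = Mul(2, Pow(D, 2)))
Add(Function('W')(-5, d), Mul(-75, Mul(104, Pow(158, -1)))) = Add(Mul(2, Pow(-5, 2)), Mul(-75, Mul(104, Pow(158, -1)))) = Add(Mul(2, 25), Mul(-75, Mul(104, Rational(1, 158)))) = Add(50, Mul(-75, Rational(52, 79))) = Add(50, Rational(-3900, 79)) = Rational(50, 79)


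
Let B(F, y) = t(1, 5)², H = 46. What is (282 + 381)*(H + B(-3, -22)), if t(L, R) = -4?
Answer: 41106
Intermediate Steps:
B(F, y) = 16 (B(F, y) = (-4)² = 16)
(282 + 381)*(H + B(-3, -22)) = (282 + 381)*(46 + 16) = 663*62 = 41106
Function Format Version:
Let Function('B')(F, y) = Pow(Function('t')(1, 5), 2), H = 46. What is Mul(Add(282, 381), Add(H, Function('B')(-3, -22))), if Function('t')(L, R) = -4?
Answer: 41106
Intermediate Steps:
Function('B')(F, y) = 16 (Function('B')(F, y) = Pow(-4, 2) = 16)
Mul(Add(282, 381), Add(H, Function('B')(-3, -22))) = Mul(Add(282, 381), Add(46, 16)) = Mul(663, 62) = 41106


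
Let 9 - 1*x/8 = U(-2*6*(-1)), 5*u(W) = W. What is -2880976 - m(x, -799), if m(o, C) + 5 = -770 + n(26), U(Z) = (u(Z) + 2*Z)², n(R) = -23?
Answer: -2880178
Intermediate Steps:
u(W) = W/5
U(Z) = 121*Z²/25 (U(Z) = (Z/5 + 2*Z)² = (11*Z/5)² = 121*Z²/25)
x = -137592/25 (x = 72 - 968*(-2*6*(-1))²/25 = 72 - 968*(-12*(-1))²/25 = 72 - 968*12²/25 = 72 - 968*144/25 = 72 - 8*17424/25 = 72 - 139392/25 = -137592/25 ≈ -5503.7)
m(o, C) = -798 (m(o, C) = -5 + (-770 - 23) = -5 - 793 = -798)
-2880976 - m(x, -799) = -2880976 - 1*(-798) = -2880976 + 798 = -2880178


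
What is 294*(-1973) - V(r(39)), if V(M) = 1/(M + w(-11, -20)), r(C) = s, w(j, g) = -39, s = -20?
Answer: -34223657/59 ≈ -5.8006e+5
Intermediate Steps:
r(C) = -20
V(M) = 1/(-39 + M) (V(M) = 1/(M - 39) = 1/(-39 + M))
294*(-1973) - V(r(39)) = 294*(-1973) - 1/(-39 - 20) = -580062 - 1/(-59) = -580062 - 1*(-1/59) = -580062 + 1/59 = -34223657/59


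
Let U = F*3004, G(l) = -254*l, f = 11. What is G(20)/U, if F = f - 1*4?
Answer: -1270/5257 ≈ -0.24158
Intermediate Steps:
F = 7 (F = 11 - 1*4 = 11 - 4 = 7)
U = 21028 (U = 7*3004 = 21028)
G(20)/U = -254*20/21028 = -5080*1/21028 = -1270/5257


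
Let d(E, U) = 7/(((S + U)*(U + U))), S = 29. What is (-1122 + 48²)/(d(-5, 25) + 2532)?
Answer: 3191400/6836407 ≈ 0.46682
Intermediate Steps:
d(E, U) = 7/(2*U*(29 + U)) (d(E, U) = 7/(((29 + U)*(U + U))) = 7/(((29 + U)*(2*U))) = 7/((2*U*(29 + U))) = 7*(1/(2*U*(29 + U))) = 7/(2*U*(29 + U)))
(-1122 + 48²)/(d(-5, 25) + 2532) = (-1122 + 48²)/((7/2)/(25*(29 + 25)) + 2532) = (-1122 + 2304)/((7/2)*(1/25)/54 + 2532) = 1182/((7/2)*(1/25)*(1/54) + 2532) = 1182/(7/2700 + 2532) = 1182/(6836407/2700) = 1182*(2700/6836407) = 3191400/6836407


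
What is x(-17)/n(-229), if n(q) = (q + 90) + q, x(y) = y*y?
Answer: -289/368 ≈ -0.78533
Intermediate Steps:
x(y) = y**2
n(q) = 90 + 2*q (n(q) = (90 + q) + q = 90 + 2*q)
x(-17)/n(-229) = (-17)**2/(90 + 2*(-229)) = 289/(90 - 458) = 289/(-368) = 289*(-1/368) = -289/368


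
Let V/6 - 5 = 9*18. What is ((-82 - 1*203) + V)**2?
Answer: 514089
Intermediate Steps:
V = 1002 (V = 30 + 6*(9*18) = 30 + 6*162 = 30 + 972 = 1002)
((-82 - 1*203) + V)**2 = ((-82 - 1*203) + 1002)**2 = ((-82 - 203) + 1002)**2 = (-285 + 1002)**2 = 717**2 = 514089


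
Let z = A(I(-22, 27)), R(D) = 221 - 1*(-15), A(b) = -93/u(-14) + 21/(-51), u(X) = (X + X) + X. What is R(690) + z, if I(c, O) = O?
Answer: 56597/238 ≈ 237.80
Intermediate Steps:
u(X) = 3*X (u(X) = 2*X + X = 3*X)
A(b) = 429/238 (A(b) = -93/(3*(-14)) + 21/(-51) = -93/(-42) + 21*(-1/51) = -93*(-1/42) - 7/17 = 31/14 - 7/17 = 429/238)
R(D) = 236 (R(D) = 221 + 15 = 236)
z = 429/238 ≈ 1.8025
R(690) + z = 236 + 429/238 = 56597/238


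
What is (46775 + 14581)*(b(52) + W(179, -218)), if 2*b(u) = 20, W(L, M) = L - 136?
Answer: 3251868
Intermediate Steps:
W(L, M) = -136 + L
b(u) = 10 (b(u) = (½)*20 = 10)
(46775 + 14581)*(b(52) + W(179, -218)) = (46775 + 14581)*(10 + (-136 + 179)) = 61356*(10 + 43) = 61356*53 = 3251868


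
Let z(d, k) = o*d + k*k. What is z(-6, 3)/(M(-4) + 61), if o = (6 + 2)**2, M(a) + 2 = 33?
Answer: -375/92 ≈ -4.0761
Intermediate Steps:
M(a) = 31 (M(a) = -2 + 33 = 31)
o = 64 (o = 8**2 = 64)
z(d, k) = k**2 + 64*d (z(d, k) = 64*d + k*k = 64*d + k**2 = k**2 + 64*d)
z(-6, 3)/(M(-4) + 61) = (3**2 + 64*(-6))/(31 + 61) = (9 - 384)/92 = -375*1/92 = -375/92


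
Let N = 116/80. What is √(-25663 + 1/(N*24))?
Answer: I*√776972118/174 ≈ 160.2*I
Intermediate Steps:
N = 29/20 (N = 116*(1/80) = 29/20 ≈ 1.4500)
√(-25663 + 1/(N*24)) = √(-25663 + 1/((29/20)*24)) = √(-25663 + 1/(174/5)) = √(-25663 + 5/174) = √(-4465357/174) = I*√776972118/174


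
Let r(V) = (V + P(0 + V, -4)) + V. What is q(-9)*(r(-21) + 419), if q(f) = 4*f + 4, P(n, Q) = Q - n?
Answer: -12608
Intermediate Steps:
q(f) = 4 + 4*f
r(V) = -4 + V (r(V) = (V + (-4 - (0 + V))) + V = (V + (-4 - V)) + V = -4 + V)
q(-9)*(r(-21) + 419) = (4 + 4*(-9))*((-4 - 21) + 419) = (4 - 36)*(-25 + 419) = -32*394 = -12608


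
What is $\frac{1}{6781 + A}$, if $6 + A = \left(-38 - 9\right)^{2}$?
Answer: $\frac{1}{8984} \approx 0.00011131$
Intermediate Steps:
$A = 2203$ ($A = -6 + \left(-38 - 9\right)^{2} = -6 + \left(-47\right)^{2} = -6 + 2209 = 2203$)
$\frac{1}{6781 + A} = \frac{1}{6781 + 2203} = \frac{1}{8984}$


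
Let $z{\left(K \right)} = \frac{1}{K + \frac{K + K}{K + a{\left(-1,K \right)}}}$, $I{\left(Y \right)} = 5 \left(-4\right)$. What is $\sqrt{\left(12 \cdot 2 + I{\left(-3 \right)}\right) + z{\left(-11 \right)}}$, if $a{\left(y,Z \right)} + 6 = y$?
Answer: $\frac{7 \sqrt{154}}{44} \approx 1.9743$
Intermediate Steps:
$a{\left(y,Z \right)} = -6 + y$
$I{\left(Y \right)} = -20$
$z{\left(K \right)} = \frac{1}{K + \frac{2 K}{-7 + K}}$ ($z{\left(K \right)} = \frac{1}{K + \frac{K + K}{K - 7}} = \frac{1}{K + \frac{2 K}{K - 7}} = \frac{1}{K + \frac{2 K}{-7 + K}}$)
$\sqrt{\left(12 \cdot 2 + I{\left(-3 \right)}\right) + z{\left(-11 \right)}} = \sqrt{\left(12 \cdot 2 - 20\right) + \frac{-7 - 11}{\left(-11\right) \left(-5 - 11\right)}} = \sqrt{\left(24 - 20\right) - \frac{1}{11} \frac{1}{-16} \left(-18\right)} = \sqrt{4 - \left(- \frac{1}{176}\right) \left(-18\right)} = \sqrt{4 - \frac{9}{88}} = \sqrt{\frac{343}{88}} = \frac{7 \sqrt{154}}{44}$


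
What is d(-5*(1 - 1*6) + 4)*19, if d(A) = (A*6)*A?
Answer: 95874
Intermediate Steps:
d(A) = 6*A² (d(A) = (6*A)*A = 6*A²)
d(-5*(1 - 1*6) + 4)*19 = (6*(-5*(1 - 1*6) + 4)²)*19 = (6*(-5*(1 - 6) + 4)²)*19 = (6*(-5*(-5) + 4)²)*19 = (6*(25 + 4)²)*19 = (6*29²)*19 = (6*841)*19 = 5046*19 = 95874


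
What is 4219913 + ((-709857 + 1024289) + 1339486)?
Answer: 5873831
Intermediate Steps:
4219913 + ((-709857 + 1024289) + 1339486) = 4219913 + (314432 + 1339486) = 4219913 + 1653918 = 5873831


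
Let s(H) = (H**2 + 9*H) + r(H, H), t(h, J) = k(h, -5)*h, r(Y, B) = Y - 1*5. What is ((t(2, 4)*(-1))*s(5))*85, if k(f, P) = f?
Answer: -23800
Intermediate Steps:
r(Y, B) = -5 + Y (r(Y, B) = Y - 5 = -5 + Y)
t(h, J) = h**2 (t(h, J) = h*h = h**2)
s(H) = -5 + H**2 + 10*H (s(H) = (H**2 + 9*H) + (-5 + H) = -5 + H**2 + 10*H)
((t(2, 4)*(-1))*s(5))*85 = ((2**2*(-1))*(-5 + 5**2 + 10*5))*85 = ((4*(-1))*(-5 + 25 + 50))*85 = -4*70*85 = -280*85 = -23800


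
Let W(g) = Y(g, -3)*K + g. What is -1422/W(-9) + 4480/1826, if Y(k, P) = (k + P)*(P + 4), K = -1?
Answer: -430522/913 ≈ -471.55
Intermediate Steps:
Y(k, P) = (4 + P)*(P + k) (Y(k, P) = (P + k)*(4 + P) = (4 + P)*(P + k))
W(g) = 3 (W(g) = ((-3)² + 4*(-3) + 4*g - 3*g)*(-1) + g = (9 - 12 + 4*g - 3*g)*(-1) + g = (-3 + g)*(-1) + g = (3 - g) + g = 3)
-1422/W(-9) + 4480/1826 = -1422/3 + 4480/1826 = -1422*⅓ + 4480*(1/1826) = -474 + 2240/913 = -430522/913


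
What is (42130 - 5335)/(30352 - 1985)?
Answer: 36795/28367 ≈ 1.2971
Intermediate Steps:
(42130 - 5335)/(30352 - 1985) = 36795/28367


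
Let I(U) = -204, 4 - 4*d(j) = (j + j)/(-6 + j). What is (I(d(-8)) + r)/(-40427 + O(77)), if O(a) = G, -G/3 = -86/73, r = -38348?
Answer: 2814296/2950913 ≈ 0.95370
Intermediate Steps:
d(j) = 1 - j/(2*(-6 + j)) (d(j) = 1 - (j + j)/(4*(-6 + j)) = 1 - 2*j/(4*(-6 + j)) = 1 - j/(2*(-6 + j)))
G = 258/73 (G = -(-258)/73 = -3*(-86/73) = 258/73 ≈ 3.5342)
O(a) = 258/73
(I(d(-8)) + r)/(-40427 + O(77)) = (-204 - 38348)/(-40427 + 258/73) = -38552/(-2950913/73) = -38552*(-73/2950913) = 2814296/2950913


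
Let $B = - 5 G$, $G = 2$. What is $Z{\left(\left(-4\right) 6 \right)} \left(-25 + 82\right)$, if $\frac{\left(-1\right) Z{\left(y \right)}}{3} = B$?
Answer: $1710$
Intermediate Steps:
$B = -10$ ($B = \left(-5\right) 2 = -10$)
$Z{\left(y \right)} = 30$ ($Z{\left(y \right)} = \left(-3\right) \left(-10\right) = 30$)
$Z{\left(\left(-4\right) 6 \right)} \left(-25 + 82\right) = 30 \left(-25 + 82\right) = 30 \cdot 57 = 1710$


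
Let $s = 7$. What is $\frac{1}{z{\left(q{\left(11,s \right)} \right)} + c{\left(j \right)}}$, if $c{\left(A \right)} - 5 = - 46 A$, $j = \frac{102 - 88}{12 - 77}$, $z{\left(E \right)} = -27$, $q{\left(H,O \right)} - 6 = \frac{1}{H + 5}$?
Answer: $- \frac{65}{786} \approx -0.082697$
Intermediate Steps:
$q{\left(H,O \right)} = 6 + \frac{1}{5 + H}$ ($q{\left(H,O \right)} = 6 + \frac{1}{H + 5} = 6 + \frac{1}{5 + H}$)
$j = - \frac{14}{65}$ ($j = \frac{14}{-65} = 14 \left(- \frac{1}{65}\right) = - \frac{14}{65} \approx -0.21538$)
$c{\left(A \right)} = 5 - 46 A$
$\frac{1}{z{\left(q{\left(11,s \right)} \right)} + c{\left(j \right)}} = \frac{1}{-27 + \left(5 - - \frac{644}{65}\right)} = \frac{1}{-27 + \left(5 + \frac{644}{65}\right)} = \frac{1}{-27 + \frac{969}{65}} = \frac{1}{- \frac{786}{65}} = - \frac{65}{786}$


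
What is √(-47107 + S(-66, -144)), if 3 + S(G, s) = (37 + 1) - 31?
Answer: I*√47103 ≈ 217.03*I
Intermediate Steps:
S(G, s) = 4 (S(G, s) = -3 + ((37 + 1) - 31) = -3 + (38 - 31) = -3 + 7 = 4)
√(-47107 + S(-66, -144)) = √(-47107 + 4) = √(-47103) = I*√47103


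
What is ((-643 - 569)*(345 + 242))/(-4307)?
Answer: 711444/4307 ≈ 165.18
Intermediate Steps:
((-643 - 569)*(345 + 242))/(-4307) = -(-1212)*587/4307 = -1/4307*(-711444) = 711444/4307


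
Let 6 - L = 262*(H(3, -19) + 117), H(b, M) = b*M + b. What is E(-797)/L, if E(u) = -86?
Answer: 43/8250 ≈ 0.0052121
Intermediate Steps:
H(b, M) = b + M*b (H(b, M) = M*b + b = b + M*b)
L = -16500 (L = 6 - 262*(3*(1 - 19) + 117) = 6 - 262*(3*(-18) + 117) = 6 - 262*(-54 + 117) = 6 - 262*63 = 6 - 1*16506 = 6 - 16506 = -16500)
E(-797)/L = -86/(-16500) = -86*(-1/16500) = 43/8250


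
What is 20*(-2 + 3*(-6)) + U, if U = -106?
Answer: -506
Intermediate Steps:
20*(-2 + 3*(-6)) + U = 20*(-2 + 3*(-6)) - 106 = 20*(-2 - 18) - 106 = 20*(-20) - 106 = -400 - 106 = -506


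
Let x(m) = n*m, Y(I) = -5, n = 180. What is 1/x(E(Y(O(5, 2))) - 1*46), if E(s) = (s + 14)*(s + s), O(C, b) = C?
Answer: -1/24480 ≈ -4.0850e-5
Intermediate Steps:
E(s) = 2*s*(14 + s) (E(s) = (14 + s)*(2*s) = 2*s*(14 + s))
x(m) = 180*m
1/x(E(Y(O(5, 2))) - 1*46) = 1/(180*(2*(-5)*(14 - 5) - 1*46)) = 1/(180*(2*(-5)*9 - 46)) = 1/(180*(-90 - 46)) = 1/(180*(-136)) = 1/(-24480) = -1/24480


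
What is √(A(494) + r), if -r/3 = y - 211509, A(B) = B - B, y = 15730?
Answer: √587337 ≈ 766.38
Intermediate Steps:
A(B) = 0
r = 587337 (r = -3*(15730 - 211509) = -3*(-195779) = 587337)
√(A(494) + r) = √(0 + 587337) = √587337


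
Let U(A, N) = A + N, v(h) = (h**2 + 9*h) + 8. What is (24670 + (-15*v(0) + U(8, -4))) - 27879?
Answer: -3325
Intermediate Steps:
v(h) = 8 + h**2 + 9*h
(24670 + (-15*v(0) + U(8, -4))) - 27879 = (24670 + (-15*(8 + 0**2 + 9*0) + (8 - 4))) - 27879 = (24670 + (-15*(8 + 0 + 0) + 4)) - 27879 = (24670 + (-15*8 + 4)) - 27879 = (24670 + (-120 + 4)) - 27879 = (24670 - 116) - 27879 = 24554 - 27879 = -3325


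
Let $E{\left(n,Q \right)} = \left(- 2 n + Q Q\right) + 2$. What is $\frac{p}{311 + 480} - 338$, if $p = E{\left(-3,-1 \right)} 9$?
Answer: $- \frac{267277}{791} \approx -337.9$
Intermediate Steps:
$E{\left(n,Q \right)} = 2 + Q^{2} - 2 n$ ($E{\left(n,Q \right)} = \left(- 2 n + Q^{2}\right) + 2 = \left(Q^{2} - 2 n\right) + 2 = 2 + Q^{2} - 2 n$)
$p = 81$ ($p = \left(2 + \left(-1\right)^{2} - -6\right) 9 = \left(2 + 1 + 6\right) 9 = 9 \cdot 9 = 81$)
$\frac{p}{311 + 480} - 338 = \frac{1}{311 + 480} \cdot 81 - 338 = \frac{1}{791} \cdot 81 - 338 = \frac{81}{791} - 338 = - \frac{267277}{791}$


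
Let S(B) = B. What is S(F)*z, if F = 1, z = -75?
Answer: -75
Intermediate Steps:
S(F)*z = 1*(-75) = -75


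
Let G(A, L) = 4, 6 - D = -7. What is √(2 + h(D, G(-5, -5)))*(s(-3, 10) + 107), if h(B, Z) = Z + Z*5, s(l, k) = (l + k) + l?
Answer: 111*√26 ≈ 565.99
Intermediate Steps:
D = 13 (D = 6 - 1*(-7) = 6 + 7 = 13)
s(l, k) = k + 2*l (s(l, k) = (k + l) + l = k + 2*l)
h(B, Z) = 6*Z (h(B, Z) = Z + 5*Z = 6*Z)
√(2 + h(D, G(-5, -5)))*(s(-3, 10) + 107) = √(2 + 6*4)*((10 + 2*(-3)) + 107) = √(2 + 24)*((10 - 6) + 107) = √26*(4 + 107) = √26*111 = 111*√26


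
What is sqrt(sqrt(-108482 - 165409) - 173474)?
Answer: sqrt(-173474 + I*sqrt(273891)) ≈ 0.6283 + 416.5*I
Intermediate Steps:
sqrt(sqrt(-108482 - 165409) - 173474) = sqrt(sqrt(-273891) - 173474) = sqrt(I*sqrt(273891) - 173474) = sqrt(-173474 + I*sqrt(273891))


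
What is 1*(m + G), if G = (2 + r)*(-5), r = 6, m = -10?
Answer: -50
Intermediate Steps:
G = -40 (G = (2 + 6)*(-5) = 8*(-5) = -40)
1*(m + G) = 1*(-10 - 40) = 1*(-50) = -50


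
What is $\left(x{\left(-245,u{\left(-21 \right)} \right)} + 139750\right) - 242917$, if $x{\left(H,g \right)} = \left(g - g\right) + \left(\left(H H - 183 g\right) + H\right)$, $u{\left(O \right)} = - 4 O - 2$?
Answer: $-58393$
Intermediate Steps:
$u{\left(O \right)} = -2 - 4 O$
$x{\left(H,g \right)} = H + H^{2} - 183 g$ ($x{\left(H,g \right)} = 0 + \left(\left(H^{2} - 183 g\right) + H\right) = 0 + \left(H + H^{2} - 183 g\right) = H + H^{2} - 183 g$)
$\left(x{\left(-245,u{\left(-21 \right)} \right)} + 139750\right) - 242917 = \left(\left(-245 + \left(-245\right)^{2} - 183 \left(-2 - -84\right)\right) + 139750\right) - 242917 = \left(\left(-245 + 60025 - 183 \left(-2 + 84\right)\right) + 139750\right) - 242917 = \left(\left(-245 + 60025 - 15006\right) + 139750\right) - 242917 = \left(44774 + 139750\right) - 242917 = 184524 - 242917 = -58393$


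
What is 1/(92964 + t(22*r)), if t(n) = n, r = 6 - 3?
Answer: 1/93030 ≈ 1.0749e-5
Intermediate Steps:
r = 3
1/(92964 + t(22*r)) = 1/(92964 + 22*3) = 1/(92964 + 66) = 1/93030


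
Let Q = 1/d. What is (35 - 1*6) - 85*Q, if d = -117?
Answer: 3478/117 ≈ 29.727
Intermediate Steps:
Q = -1/117 (Q = 1/(-117) = -1/117 ≈ -0.0085470)
(35 - 1*6) - 85*Q = (35 - 1*6) - 85*(-1/117) = (35 - 6) + 85/117 = 29 + 85/117 = 3478/117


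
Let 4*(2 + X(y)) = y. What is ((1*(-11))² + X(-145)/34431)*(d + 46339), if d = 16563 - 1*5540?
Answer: 6926856799/998 ≈ 6.9407e+6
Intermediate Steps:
X(y) = -2 + y/4
d = 11023 (d = 16563 - 5540 = 11023)
((1*(-11))² + X(-145)/34431)*(d + 46339) = ((1*(-11))² + (-2 + (¼)*(-145))/34431)*(11023 + 46339) = ((-11)² + (-2 - 145/4)*(1/34431))*57362 = (121 - 153/4*1/34431)*57362 = (121 - 51/45908)*57362 = (5554817/45908)*57362 = 6926856799/998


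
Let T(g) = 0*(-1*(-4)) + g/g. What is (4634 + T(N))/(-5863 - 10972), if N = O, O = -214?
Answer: -927/3367 ≈ -0.27532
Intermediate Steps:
N = -214
T(g) = 1 (T(g) = 0*4 + 1 = 0 + 1 = 1)
(4634 + T(N))/(-5863 - 10972) = (4634 + 1)/(-5863 - 10972) = 4635/(-16835) = 4635*(-1/16835) = -927/3367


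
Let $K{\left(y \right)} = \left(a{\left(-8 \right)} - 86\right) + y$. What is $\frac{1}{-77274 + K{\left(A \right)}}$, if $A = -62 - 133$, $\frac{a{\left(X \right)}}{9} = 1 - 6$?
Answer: $- \frac{1}{77600} \approx -1.2887 \cdot 10^{-5}$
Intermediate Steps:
$a{\left(X \right)} = -45$ ($a{\left(X \right)} = 9 \left(1 - 6\right) = 9 \left(-5\right) = -45$)
$A = -195$ ($A = -62 - 133 = -195$)
$K{\left(y \right)} = -131 + y$ ($K{\left(y \right)} = \left(-45 - 86\right) + y = -131 + y$)
$\frac{1}{-77274 + K{\left(A \right)}} = \frac{1}{-77274 - 326} = \frac{1}{-77600} = - \frac{1}{77600}$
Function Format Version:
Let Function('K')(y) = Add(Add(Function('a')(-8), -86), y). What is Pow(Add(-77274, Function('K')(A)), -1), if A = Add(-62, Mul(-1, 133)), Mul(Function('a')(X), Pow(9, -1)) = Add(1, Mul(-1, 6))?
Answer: Rational(-1, 77600) ≈ -1.2887e-5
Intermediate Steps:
Function('a')(X) = -45 (Function('a')(X) = Mul(9, Add(1, Mul(-1, 6))) = Mul(9, Add(1, -6)) = Mul(9, -5) = -45)
A = -195 (A = Add(-62, -133) = -195)
Function('K')(y) = Add(-131, y) (Function('K')(y) = Add(Add(-45, -86), y) = Add(-131, y))
Pow(Add(-77274, Function('K')(A)), -1) = Pow(Add(-77274, Add(-131, -195)), -1) = Pow(Add(-77274, -326), -1) = Pow(-77600, -1) = Rational(-1, 77600)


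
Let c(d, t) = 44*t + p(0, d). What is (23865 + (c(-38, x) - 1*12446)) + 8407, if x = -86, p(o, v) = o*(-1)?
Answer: 16042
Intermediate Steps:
p(o, v) = -o
c(d, t) = 44*t (c(d, t) = 44*t - 1*0 = 44*t + 0 = 44*t)
(23865 + (c(-38, x) - 1*12446)) + 8407 = (23865 + (44*(-86) - 1*12446)) + 8407 = (23865 + (-3784 - 12446)) + 8407 = (23865 - 16230) + 8407 = 7635 + 8407 = 16042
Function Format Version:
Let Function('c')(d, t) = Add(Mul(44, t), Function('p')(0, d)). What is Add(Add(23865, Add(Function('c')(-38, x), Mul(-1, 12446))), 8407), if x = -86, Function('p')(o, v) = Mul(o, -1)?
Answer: 16042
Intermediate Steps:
Function('p')(o, v) = Mul(-1, o)
Function('c')(d, t) = Mul(44, t) (Function('c')(d, t) = Add(Mul(44, t), Mul(-1, 0)) = Add(Mul(44, t), 0) = Mul(44, t))
Add(Add(23865, Add(Function('c')(-38, x), Mul(-1, 12446))), 8407) = Add(Add(23865, Add(Mul(44, -86), Mul(-1, 12446))), 8407) = Add(Add(23865, Add(-3784, -12446)), 8407) = Add(Add(23865, -16230), 8407) = Add(7635, 8407) = 16042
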